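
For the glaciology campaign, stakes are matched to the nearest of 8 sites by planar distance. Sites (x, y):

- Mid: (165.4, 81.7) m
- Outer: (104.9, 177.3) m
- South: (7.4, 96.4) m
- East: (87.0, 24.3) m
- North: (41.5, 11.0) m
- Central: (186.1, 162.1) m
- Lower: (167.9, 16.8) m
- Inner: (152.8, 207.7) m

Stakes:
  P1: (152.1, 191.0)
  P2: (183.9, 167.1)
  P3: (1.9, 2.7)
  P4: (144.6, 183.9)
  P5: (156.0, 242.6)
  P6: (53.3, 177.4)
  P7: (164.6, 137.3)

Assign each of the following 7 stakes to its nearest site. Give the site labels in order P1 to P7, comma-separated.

Inner, Central, North, Inner, Inner, Outer, Central

P1 → Inner (d²=279.38)
P2 → Central (d²=29.84)
P3 → North (d²=1637.05)
P4 → Inner (d²=633.68)
P5 → Inner (d²=1228.25)
P6 → Outer (d²=2662.57)
P7 → Central (d²=1077.29)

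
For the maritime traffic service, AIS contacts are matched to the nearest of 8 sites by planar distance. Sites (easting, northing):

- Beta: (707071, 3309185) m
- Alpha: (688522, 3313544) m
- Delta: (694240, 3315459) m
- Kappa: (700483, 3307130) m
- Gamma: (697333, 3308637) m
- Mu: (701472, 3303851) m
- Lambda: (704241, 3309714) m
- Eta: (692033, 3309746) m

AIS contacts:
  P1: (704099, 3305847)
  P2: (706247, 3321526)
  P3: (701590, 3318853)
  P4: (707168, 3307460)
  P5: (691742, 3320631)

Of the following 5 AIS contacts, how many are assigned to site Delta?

2

P1 → Mu
P2 → Lambda
P3 → Delta
P4 → Beta
P5 → Delta
2 of the 5 go to Delta.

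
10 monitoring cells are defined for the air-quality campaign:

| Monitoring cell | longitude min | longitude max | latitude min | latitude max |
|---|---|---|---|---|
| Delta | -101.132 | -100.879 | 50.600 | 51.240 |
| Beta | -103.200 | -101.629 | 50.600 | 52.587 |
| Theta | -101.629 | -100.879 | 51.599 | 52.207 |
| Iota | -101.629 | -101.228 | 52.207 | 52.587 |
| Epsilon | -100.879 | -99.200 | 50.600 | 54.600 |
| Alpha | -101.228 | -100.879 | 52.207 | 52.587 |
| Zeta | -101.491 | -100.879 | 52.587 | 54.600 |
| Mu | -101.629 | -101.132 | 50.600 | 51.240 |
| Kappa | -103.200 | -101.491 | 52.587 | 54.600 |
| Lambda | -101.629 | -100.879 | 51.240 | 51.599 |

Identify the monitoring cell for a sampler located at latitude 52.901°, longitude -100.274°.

Epsilon

The point has longitude = -100.274 and latitude = 52.901.
Only Epsilon satisfies -100.879 ≤ longitude ≤ -99.200 and 50.600 ≤ latitude ≤ 54.600.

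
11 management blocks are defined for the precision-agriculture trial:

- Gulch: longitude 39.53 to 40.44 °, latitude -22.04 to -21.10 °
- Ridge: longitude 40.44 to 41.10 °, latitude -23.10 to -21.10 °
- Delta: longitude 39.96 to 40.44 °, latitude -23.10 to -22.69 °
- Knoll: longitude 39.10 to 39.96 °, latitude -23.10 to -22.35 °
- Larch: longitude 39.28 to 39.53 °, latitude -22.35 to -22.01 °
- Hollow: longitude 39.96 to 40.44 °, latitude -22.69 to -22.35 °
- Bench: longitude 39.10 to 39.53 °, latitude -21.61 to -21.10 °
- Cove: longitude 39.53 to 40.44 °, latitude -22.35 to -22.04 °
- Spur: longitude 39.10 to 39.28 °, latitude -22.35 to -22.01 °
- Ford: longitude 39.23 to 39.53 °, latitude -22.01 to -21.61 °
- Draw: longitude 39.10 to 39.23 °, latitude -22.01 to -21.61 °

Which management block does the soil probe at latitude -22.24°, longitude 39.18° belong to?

The point has longitude = 39.18 and latitude = -22.24.
Only Spur satisfies 39.10 ≤ longitude ≤ 39.28 and -22.35 ≤ latitude ≤ -22.01.

Spur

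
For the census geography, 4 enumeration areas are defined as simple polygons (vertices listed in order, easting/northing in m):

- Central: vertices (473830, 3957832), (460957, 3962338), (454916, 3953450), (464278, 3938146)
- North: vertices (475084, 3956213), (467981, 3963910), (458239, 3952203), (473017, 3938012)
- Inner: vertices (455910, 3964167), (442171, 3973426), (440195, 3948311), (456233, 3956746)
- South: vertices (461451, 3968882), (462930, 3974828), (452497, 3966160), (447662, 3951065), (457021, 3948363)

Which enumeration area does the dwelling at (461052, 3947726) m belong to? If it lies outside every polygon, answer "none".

Central

Cast a ray rightward from (461052, 3947726). For each polygon, the edges (by vertex number in listed order) whose endpoints lie on opposite sides of northing = 3947726, where each meets that height, and whether that is right or left of the point:
Central: 3–4 at easting≈458417.6 (left), 4–1 at easting≈468926.4 (right) → 1 crossing.
North: 3–4 at easting≈462901.2 (right), 4–1 at easting≈474120.2 (right) → 2 crossings.
Inner: no edge straddles that height → 0 crossings.
South: no edge straddles that height → 0 crossings.
Only Central has an odd count, so the point is inside Central.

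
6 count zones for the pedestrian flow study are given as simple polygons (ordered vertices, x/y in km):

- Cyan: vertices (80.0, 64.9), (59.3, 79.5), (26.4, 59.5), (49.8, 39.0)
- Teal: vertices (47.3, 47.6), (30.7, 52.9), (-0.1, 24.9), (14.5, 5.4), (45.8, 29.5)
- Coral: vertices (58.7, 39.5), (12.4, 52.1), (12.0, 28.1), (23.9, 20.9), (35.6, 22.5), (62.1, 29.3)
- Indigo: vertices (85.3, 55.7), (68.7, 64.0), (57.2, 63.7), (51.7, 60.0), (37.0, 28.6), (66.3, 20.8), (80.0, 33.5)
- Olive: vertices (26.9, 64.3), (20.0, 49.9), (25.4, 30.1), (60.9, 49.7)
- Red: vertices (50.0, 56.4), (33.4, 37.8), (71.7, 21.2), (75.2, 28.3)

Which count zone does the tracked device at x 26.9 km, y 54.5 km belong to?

Cast a ray rightward from (26.9, 54.5). For each polygon, the edges (by vertex number in listed order) whose endpoints lie on opposite sides of y = 54.5, where each meets that height, and whether that is right or left of the point:
Cyan: 3–4 at x≈32.11 (right), 4–1 at x≈67.87 (right) → 2 crossings.
Teal: no edge straddles that height → 0 crossings.
Coral: no edge straddles that height → 0 crossings.
Indigo: 4–5 at x≈49.13 (right), 7–1 at x≈85.01 (right) → 2 crossings.
Olive: 1–2 at x≈22.20 (left), 4–1 at x≈49.72 (right) → 1 crossing.
Red: 1–2 at x≈48.30 (right), 4–1 at x≈51.70 (right) → 2 crossings.
Only Olive has an odd count, so the point is inside Olive.

Olive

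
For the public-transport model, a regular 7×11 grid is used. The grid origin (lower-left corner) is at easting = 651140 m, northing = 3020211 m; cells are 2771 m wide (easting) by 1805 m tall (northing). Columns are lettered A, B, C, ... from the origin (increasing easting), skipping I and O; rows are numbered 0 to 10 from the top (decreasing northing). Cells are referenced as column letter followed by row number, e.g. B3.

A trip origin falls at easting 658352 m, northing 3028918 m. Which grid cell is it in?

Column index: ⌊(658352 − 651140) / 2771⌋ = ⌊2.603⌋ = 2 → column C
Row offset from origin: ⌊(3028918 − 3020211) / 1805⌋ = ⌊4.824⌋ = 4 → row 6 (counted from top)

C6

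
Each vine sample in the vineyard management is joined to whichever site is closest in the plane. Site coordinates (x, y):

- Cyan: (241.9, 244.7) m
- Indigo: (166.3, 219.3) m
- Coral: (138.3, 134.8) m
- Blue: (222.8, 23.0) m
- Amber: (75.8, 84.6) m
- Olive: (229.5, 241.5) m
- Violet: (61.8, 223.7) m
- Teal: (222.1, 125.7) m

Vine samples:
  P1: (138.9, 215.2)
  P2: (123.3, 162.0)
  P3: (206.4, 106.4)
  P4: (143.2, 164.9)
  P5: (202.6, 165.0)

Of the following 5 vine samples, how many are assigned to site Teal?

P1 → Indigo
P2 → Coral
P3 → Teal
P4 → Coral
P5 → Teal
2 of the 5 go to Teal.

2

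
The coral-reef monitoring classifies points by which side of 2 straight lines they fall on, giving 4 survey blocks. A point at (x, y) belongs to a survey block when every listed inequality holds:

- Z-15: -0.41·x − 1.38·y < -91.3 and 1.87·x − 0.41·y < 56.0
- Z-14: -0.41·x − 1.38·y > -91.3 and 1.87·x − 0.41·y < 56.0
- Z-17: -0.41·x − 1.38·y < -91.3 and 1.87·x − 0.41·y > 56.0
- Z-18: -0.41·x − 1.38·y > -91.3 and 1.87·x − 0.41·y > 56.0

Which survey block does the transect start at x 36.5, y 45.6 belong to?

-0.41·36.5 − 1.38·45.6 = -77.893, which is > -91.3
1.87·36.5 − 0.41·45.6 = 49.559, which is < 56.0
This sign pattern matches Z-14.

Z-14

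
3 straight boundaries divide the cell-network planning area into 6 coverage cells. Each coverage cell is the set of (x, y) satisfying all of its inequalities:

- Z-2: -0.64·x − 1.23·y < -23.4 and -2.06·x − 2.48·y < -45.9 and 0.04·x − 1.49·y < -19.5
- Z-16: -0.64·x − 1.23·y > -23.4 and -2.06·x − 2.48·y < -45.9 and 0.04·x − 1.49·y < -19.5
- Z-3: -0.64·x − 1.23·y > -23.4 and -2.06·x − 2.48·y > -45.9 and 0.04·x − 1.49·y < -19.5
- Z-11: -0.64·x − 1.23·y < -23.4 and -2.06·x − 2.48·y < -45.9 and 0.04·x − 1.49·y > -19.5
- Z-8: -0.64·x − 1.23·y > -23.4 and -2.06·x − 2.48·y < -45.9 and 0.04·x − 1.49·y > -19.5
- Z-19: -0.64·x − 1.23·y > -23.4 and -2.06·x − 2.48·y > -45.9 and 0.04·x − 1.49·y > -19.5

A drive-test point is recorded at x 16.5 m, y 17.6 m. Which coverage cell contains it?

Z-2

-0.64·16.5 − 1.23·17.6 = -32.208, which is < -23.4
-2.06·16.5 − 2.48·17.6 = -77.638, which is < -45.9
0.04·16.5 − 1.49·17.6 = -25.564, which is < -19.5
This sign pattern matches Z-2.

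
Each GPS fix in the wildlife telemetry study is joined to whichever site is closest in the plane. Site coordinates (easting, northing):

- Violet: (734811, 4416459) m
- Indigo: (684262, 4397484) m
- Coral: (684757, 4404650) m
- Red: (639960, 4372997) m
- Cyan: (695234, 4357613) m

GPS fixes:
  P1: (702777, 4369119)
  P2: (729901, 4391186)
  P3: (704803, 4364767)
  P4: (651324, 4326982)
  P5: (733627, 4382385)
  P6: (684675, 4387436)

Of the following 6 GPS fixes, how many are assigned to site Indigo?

P1 → Cyan
P2 → Violet
P3 → Cyan
P4 → Red
P5 → Violet
P6 → Indigo
1 of the 6 goes to Indigo.

1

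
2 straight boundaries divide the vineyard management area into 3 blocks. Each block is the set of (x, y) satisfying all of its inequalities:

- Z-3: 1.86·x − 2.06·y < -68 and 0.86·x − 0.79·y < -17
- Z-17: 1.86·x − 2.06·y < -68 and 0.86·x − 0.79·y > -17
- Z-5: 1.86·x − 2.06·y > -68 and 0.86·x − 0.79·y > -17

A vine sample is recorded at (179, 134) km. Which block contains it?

Z-5

1.86·179 − 2.06·134 = 56.900, which is > -68
0.86·179 − 0.79·134 = 48.080, which is > -17
This sign pattern matches Z-5.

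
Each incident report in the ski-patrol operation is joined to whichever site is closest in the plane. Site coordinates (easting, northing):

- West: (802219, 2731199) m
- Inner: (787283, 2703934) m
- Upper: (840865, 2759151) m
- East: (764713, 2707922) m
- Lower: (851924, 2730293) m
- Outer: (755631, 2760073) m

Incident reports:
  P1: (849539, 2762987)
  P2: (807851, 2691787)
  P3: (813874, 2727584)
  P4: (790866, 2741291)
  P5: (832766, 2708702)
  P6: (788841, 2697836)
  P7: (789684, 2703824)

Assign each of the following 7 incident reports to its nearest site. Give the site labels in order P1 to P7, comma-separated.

Upper, Inner, West, West, Lower, Inner, Inner

P1 → Upper (d²=89953172.00)
P2 → Inner (d²=570592233.00)
P3 → West (d²=148907250.00)
P4 → West (d²=230739073.00)
P5 → Lower (d²=833200245.00)
P6 → Inner (d²=39612968.00)
P7 → Inner (d²=5776901.00)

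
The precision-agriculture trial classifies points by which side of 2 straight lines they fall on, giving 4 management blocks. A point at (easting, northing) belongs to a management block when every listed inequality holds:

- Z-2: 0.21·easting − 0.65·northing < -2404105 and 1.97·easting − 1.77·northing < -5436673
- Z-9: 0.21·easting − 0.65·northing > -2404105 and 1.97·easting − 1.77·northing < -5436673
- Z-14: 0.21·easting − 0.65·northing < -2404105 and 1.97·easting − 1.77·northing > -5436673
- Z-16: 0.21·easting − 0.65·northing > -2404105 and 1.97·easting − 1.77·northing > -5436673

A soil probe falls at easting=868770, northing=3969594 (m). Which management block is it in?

Z-16

0.21·868770 − 0.65·3969594 = -2397794.400, which is > -2404105
1.97·868770 − 1.77·3969594 = -5314704.480, which is > -5436673
This sign pattern matches Z-16.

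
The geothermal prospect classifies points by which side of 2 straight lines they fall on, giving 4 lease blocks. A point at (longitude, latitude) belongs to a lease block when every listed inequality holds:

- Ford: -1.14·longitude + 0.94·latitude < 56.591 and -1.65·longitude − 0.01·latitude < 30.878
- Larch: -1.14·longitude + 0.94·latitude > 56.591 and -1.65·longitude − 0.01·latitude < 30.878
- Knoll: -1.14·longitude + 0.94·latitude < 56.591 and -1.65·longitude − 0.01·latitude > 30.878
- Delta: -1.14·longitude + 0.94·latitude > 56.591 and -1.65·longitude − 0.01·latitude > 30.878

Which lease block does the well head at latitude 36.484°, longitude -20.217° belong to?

Delta

-1.14·-20.217 + 0.94·36.484 = 57.342, which is > 56.591
-1.65·-20.217 − 0.01·36.484 = 32.993, which is > 30.878
This sign pattern matches Delta.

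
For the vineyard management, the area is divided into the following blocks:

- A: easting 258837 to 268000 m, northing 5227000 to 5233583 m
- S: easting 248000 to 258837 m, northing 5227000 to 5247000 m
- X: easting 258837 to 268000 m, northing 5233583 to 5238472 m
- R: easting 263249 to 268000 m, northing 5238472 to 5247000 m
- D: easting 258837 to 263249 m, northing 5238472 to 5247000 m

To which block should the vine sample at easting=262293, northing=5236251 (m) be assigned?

The point has easting = 262293 and northing = 5236251.
Only X satisfies 258837 ≤ easting ≤ 268000 and 5233583 ≤ northing ≤ 5238472.

X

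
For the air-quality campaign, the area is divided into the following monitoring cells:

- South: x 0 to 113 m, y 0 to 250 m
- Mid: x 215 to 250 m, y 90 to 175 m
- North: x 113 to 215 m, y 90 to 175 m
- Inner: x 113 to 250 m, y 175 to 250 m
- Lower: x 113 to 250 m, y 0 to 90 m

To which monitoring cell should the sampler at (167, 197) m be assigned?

Inner

The point has x = 167 and y = 197.
Only Inner satisfies 113 ≤ x ≤ 250 and 175 ≤ y ≤ 250.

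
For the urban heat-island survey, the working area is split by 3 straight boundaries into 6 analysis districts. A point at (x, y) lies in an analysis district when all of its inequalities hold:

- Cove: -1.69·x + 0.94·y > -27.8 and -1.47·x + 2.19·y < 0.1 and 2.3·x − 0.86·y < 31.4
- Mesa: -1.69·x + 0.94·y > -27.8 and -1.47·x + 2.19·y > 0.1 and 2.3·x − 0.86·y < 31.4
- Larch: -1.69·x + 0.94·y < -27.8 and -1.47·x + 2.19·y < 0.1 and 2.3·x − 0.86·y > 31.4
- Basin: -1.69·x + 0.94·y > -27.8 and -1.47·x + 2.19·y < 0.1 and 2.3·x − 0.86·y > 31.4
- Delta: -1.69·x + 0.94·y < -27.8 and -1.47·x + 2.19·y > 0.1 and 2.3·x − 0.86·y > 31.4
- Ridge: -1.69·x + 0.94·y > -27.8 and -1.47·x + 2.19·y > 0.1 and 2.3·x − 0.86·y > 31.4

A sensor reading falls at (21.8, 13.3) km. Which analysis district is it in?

Basin

-1.69·21.8 + 0.94·13.3 = -24.340, which is > -27.8
-1.47·21.8 + 2.19·13.3 = -2.919, which is < 0.1
2.3·21.8 − 0.86·13.3 = 38.702, which is > 31.4
This sign pattern matches Basin.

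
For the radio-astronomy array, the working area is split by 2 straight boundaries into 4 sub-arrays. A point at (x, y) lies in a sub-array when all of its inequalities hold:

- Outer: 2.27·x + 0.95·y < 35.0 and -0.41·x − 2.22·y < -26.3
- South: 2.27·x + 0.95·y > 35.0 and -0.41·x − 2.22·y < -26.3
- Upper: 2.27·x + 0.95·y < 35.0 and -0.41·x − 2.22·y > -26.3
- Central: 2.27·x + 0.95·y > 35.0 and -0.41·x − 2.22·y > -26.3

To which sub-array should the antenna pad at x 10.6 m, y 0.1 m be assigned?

Upper

2.27·10.6 + 0.95·0.1 = 24.157, which is < 35.0
-0.41·10.6 − 2.22·0.1 = -4.568, which is > -26.3
This sign pattern matches Upper.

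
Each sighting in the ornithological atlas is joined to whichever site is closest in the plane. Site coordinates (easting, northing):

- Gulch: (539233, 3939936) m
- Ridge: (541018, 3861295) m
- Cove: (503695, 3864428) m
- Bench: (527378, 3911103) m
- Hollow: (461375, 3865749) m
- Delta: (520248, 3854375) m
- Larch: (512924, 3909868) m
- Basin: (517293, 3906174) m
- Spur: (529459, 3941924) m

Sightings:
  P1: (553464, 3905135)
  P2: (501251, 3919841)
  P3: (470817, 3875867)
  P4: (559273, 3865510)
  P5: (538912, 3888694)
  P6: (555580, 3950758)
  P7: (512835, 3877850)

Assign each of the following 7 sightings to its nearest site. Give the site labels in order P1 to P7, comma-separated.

Bench, Larch, Hollow, Ridge, Bench, Gulch, Cove

P1 → Bench (d²=716096420.00)
P2 → Larch (d²=235719658.00)
P3 → Hollow (d²=191525288.00)
P4 → Ridge (d²=351011250.00)
P5 → Bench (d²=635196437.00)
P6 → Gulch (d²=384340093.00)
P7 → Cove (d²=263689684.00)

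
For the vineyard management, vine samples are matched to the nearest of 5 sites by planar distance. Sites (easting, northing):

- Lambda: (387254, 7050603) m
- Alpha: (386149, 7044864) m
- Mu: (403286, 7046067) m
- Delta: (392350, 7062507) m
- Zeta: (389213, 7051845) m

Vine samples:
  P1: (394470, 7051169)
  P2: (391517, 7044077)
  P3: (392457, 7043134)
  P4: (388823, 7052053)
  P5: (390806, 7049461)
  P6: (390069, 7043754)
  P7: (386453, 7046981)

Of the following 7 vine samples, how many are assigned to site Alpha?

4

P1 → Zeta
P2 → Alpha
P3 → Alpha
P4 → Zeta
P5 → Zeta
P6 → Alpha
P7 → Alpha
4 of the 7 go to Alpha.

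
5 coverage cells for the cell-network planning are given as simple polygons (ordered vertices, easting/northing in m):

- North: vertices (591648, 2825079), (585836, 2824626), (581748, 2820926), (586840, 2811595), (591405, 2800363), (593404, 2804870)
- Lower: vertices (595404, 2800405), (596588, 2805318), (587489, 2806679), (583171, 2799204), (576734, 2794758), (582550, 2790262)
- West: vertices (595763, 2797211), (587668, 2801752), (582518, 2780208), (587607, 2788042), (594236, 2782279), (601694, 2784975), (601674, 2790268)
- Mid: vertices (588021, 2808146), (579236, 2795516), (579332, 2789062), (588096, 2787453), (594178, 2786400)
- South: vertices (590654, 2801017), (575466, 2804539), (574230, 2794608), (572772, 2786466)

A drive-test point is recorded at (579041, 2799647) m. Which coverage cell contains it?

Cast a ray rightward from (579041, 2799647). For each polygon, the edges (by vertex number in listed order) whose endpoints lie on opposite sides of northing = 2799647, where each meets that height, and whether that is right or left of the point:
North: no edge straddles that height → 0 crossings.
Lower: 3–4 at easting≈583426.9 (right), 6–1 at easting≈594443.4 (right) → 2 crossings.
West: 1–2 at easting≈591420.5 (right), 2–3 at easting≈587164.8 (right) → 2 crossings.
Mid: 1–2 at easting≈582109.4 (right), 5–1 at easting≈590427.3 (right) → 2 crossings.
South: 2–3 at easting≈574857.1 (left), 4–1 at easting≈588970.4 (right) → 1 crossing.
Only South has an odd count, so the point is inside South.

South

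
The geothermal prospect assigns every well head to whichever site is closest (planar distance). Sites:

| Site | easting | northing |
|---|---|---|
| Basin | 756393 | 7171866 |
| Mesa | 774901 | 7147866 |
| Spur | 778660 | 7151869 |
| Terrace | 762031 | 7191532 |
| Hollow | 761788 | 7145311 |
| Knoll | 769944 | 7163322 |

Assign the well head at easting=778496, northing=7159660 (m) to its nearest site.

Squared distances to each site:
Basin: 637529045.000; Mesa: 152022461.000; Spur: 60726577.000; Terrace: 1286920609.000; Hollow: 485051065.000; Knoll: 86546948.000.
Minimum at Spur.

Spur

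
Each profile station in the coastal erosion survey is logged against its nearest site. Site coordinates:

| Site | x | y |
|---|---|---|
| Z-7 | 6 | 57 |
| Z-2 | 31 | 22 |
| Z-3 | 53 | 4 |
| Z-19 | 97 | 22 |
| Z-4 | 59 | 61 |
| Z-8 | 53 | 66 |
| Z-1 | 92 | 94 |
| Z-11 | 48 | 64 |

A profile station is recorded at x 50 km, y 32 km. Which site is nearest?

Squared distances to each site:
Z-7: 2561.000; Z-2: 461.000; Z-3: 793.000; Z-19: 2309.000; Z-4: 922.000; Z-8: 1165.000; Z-1: 5608.000; Z-11: 1028.000.
Minimum at Z-2.

Z-2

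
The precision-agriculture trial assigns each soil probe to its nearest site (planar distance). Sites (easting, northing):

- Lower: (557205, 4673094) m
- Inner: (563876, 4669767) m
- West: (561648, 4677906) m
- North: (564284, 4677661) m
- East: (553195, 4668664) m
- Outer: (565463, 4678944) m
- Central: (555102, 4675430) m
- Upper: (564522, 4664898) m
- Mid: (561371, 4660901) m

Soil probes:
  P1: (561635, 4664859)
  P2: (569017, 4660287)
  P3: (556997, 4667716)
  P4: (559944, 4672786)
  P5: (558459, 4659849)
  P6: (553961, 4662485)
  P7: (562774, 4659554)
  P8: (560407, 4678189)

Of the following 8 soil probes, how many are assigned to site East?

P1 → Upper
P2 → Upper
P3 → East
P4 → Lower
P5 → Mid
P6 → East
P7 → Mid
P8 → West
2 of the 8 go to East.

2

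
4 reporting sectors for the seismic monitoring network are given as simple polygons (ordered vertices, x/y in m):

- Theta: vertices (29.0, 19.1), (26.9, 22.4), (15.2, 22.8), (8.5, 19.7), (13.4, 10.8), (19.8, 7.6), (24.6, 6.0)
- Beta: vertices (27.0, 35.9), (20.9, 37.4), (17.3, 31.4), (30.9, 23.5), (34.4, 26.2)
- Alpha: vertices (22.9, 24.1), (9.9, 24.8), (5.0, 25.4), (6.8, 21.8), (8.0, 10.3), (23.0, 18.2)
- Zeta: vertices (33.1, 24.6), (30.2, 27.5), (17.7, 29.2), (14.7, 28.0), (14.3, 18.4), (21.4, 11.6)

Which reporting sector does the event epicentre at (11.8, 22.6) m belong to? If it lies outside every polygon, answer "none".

Alpha

Cast a ray rightward from (11.8, 22.6). For each polygon, the edges (by vertex number in listed order) whose endpoints lie on opposite sides of y = 22.6, where each meets that height, and whether that is right or left of the point:
Theta: 2–3 at x≈21.05 (right), 3–4 at x≈14.77 (right) → 2 crossings.
Beta: no edge straddles that height → 0 crossings.
Alpha: 3–4 at x≈6.40 (left), 6–1 at x≈22.93 (right) → 1 crossing.
Zeta: 4–5 at x≈14.47 (right), 6–1 at x≈31.30 (right) → 2 crossings.
Only Alpha has an odd count, so the point is inside Alpha.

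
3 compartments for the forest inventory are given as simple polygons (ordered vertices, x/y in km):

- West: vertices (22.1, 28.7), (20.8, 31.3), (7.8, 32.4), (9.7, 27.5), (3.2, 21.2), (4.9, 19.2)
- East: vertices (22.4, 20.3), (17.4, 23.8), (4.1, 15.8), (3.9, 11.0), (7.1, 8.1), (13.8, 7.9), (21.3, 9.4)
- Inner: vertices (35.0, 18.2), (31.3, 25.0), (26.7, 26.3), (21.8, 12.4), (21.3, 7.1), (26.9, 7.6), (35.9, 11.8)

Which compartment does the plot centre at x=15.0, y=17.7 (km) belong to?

Cast a ray rightward from (15.0, 17.7). For each polygon, the edges (by vertex number in listed order) whose endpoints lie on opposite sides of y = 17.7, where each meets that height, and whether that is right or left of the point:
West: no edge straddles that height → 0 crossings.
East: 2–3 at x≈7.26 (left), 7–1 at x≈22.14 (right) → 1 crossing.
Inner: 3–4 at x≈23.67 (right), 7–1 at x≈35.07 (right) → 2 crossings.
Only East has an odd count, so the point is inside East.

East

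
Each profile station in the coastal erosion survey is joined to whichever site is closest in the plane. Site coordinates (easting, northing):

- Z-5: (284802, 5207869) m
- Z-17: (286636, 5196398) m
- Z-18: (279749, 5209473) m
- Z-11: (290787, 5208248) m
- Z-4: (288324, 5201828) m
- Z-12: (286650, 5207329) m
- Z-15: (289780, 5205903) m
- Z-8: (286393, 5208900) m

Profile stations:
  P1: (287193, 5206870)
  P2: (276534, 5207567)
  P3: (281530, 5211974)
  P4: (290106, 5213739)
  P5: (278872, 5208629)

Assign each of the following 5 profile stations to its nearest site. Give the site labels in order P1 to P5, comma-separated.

P1 → Z-12 (d²=505530.00)
P2 → Z-18 (d²=13969061.00)
P3 → Z-18 (d²=9426962.00)
P4 → Z-11 (d²=30614842.00)
P5 → Z-18 (d²=1481465.00)

Z-12, Z-18, Z-18, Z-11, Z-18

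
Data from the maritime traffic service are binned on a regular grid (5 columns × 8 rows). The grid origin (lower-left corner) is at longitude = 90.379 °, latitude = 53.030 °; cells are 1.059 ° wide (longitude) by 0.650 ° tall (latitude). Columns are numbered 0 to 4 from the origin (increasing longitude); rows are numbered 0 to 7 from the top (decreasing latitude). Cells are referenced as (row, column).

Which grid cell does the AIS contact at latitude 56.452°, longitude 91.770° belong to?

(2, 1)

Column index: ⌊(91.770 − 90.379) / 1.059⌋ = ⌊1.314⌋ = 1
Row offset from origin: ⌊(56.452 − 53.030) / 0.650⌋ = ⌊5.265⌋ = 5 → row 2 (counted from top)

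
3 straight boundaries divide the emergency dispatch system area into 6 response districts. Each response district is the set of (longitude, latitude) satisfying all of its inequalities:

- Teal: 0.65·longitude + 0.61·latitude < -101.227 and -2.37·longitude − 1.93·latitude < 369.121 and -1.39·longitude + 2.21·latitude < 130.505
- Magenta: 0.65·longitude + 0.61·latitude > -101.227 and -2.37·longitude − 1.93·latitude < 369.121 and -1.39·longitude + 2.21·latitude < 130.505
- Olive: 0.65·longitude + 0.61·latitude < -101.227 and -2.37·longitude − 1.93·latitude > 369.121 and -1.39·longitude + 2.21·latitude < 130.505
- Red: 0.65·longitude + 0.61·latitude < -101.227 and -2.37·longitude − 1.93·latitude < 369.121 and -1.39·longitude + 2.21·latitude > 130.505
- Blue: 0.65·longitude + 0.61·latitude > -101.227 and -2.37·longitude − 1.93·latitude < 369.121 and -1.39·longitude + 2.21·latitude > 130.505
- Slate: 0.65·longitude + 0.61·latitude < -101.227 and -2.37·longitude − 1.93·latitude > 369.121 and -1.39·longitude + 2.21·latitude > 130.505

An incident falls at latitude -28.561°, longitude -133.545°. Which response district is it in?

Olive

0.65·-133.545 + 0.61·-28.561 = -104.226, which is < -101.227
-2.37·-133.545 − 1.93·-28.561 = 371.624, which is > 369.121
-1.39·-133.545 + 2.21·-28.561 = 122.508, which is < 130.505
This sign pattern matches Olive.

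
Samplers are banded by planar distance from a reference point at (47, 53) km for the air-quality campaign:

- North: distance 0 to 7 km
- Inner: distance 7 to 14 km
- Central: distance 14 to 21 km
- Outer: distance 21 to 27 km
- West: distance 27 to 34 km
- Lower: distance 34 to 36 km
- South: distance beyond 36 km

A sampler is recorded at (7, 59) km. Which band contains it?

Distance = √((7−47)² + (59−53)²) = √(1600.000 + 36.000) = 40.447 km.
36 ≤ 40.447 < ∞ → South.

South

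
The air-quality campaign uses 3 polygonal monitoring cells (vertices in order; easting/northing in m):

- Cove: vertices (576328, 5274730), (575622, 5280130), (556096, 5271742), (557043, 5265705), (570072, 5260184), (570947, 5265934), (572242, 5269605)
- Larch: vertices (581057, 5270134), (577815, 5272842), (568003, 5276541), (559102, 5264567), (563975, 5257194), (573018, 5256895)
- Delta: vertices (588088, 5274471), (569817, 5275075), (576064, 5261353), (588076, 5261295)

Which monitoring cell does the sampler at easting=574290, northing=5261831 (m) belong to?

Cast a ray rightward from (574290, 5261831). For each polygon, the edges (by vertex number in listed order) whose endpoints lie on opposite sides of northing = 5261831, where each meets that height, and whether that is right or left of the point:
Cove: 4–5 at easting≈566185.2 (left), 5–6 at easting≈570322.6 (left) → 0 crossings.
Larch: 4–5 at easting≈560910.3 (left), 6–1 at easting≈576015.2 (right) → 1 crossing.
Delta: 2–3 at easting≈575846.4 (right), 4–1 at easting≈588076.5 (right) → 2 crossings.
Only Larch has an odd count, so the point is inside Larch.

Larch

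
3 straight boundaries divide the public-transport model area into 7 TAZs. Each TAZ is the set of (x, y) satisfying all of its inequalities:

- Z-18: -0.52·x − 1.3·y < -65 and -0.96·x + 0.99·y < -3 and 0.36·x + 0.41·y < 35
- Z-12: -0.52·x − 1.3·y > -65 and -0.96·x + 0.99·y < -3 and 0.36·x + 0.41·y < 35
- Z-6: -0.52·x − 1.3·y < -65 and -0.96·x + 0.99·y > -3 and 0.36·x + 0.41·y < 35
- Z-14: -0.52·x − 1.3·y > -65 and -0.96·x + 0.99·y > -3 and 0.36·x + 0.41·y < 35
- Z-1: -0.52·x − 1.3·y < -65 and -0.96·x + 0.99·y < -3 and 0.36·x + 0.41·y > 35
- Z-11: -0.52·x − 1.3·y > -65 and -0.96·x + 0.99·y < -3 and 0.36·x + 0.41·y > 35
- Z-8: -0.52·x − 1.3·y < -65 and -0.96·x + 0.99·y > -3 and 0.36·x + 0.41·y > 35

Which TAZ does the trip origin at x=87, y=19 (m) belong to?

Z-1

-0.52·87 − 1.3·19 = -69.940, which is < -65
-0.96·87 + 0.99·19 = -64.710, which is < -3
0.36·87 + 0.41·19 = 39.110, which is > 35
This sign pattern matches Z-1.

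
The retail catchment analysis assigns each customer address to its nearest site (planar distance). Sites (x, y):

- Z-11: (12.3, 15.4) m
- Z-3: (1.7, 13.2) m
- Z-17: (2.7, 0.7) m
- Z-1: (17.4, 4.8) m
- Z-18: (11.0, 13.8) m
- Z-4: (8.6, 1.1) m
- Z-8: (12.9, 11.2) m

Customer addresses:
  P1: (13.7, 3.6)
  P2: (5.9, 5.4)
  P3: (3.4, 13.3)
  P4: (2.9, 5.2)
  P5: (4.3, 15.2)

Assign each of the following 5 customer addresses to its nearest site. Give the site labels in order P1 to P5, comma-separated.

Z-1, Z-4, Z-3, Z-17, Z-3

P1 → Z-1 (d²=15.13)
P2 → Z-4 (d²=25.78)
P3 → Z-3 (d²=2.90)
P4 → Z-17 (d²=20.29)
P5 → Z-3 (d²=10.76)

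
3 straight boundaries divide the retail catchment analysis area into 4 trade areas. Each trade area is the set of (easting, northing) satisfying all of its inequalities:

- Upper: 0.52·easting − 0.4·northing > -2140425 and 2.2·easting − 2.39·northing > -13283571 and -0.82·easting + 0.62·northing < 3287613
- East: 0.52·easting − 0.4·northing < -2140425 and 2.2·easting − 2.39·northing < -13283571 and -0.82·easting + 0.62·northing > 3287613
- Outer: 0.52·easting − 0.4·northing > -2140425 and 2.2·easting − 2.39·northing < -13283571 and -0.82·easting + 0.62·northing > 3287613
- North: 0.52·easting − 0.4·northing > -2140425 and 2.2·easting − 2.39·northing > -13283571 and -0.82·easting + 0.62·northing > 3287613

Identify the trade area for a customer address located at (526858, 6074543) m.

East

0.52·526858 − 0.4·6074543 = -2155851.040, which is < -2140425
2.2·526858 − 2.39·6074543 = -13359070.170, which is < -13283571
-0.82·526858 + 0.62·6074543 = 3334193.100, which is > 3287613
This sign pattern matches East.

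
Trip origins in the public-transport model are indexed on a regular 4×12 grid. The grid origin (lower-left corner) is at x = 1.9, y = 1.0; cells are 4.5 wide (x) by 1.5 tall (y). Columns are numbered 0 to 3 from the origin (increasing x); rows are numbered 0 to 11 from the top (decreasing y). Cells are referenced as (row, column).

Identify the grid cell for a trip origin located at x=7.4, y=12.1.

(4, 1)

Column index: ⌊(7.4 − 1.9) / 4.5⌋ = ⌊1.222⌋ = 1
Row offset from origin: ⌊(12.1 − 1.0) / 1.5⌋ = ⌊7.400⌋ = 7 → row 4 (counted from top)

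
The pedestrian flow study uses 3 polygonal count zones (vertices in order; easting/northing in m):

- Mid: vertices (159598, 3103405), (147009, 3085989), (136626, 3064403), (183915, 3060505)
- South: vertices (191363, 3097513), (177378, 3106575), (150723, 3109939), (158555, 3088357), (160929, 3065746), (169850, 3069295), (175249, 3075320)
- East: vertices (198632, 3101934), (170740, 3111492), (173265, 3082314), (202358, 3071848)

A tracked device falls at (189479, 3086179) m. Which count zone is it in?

Cast a ray rightward from (189479, 3086179). For each polygon, the edges (by vertex number in listed order) whose endpoints lie on opposite sides of northing = 3086179, where each meets that height, and whether that is right or left of the point:
Mid: 1–2 at easting≈147146.3 (left), 4–1 at easting≈169362.2 (left) → 0 crossings.
South: 4–5 at easting≈158783.7 (left), 7–1 at easting≈183133.6 (left) → 0 crossings.
East: 2–3 at easting≈172930.5 (left), 4–1 at easting≈200583.2 (right) → 1 crossing.
Only East has an odd count, so the point is inside East.

East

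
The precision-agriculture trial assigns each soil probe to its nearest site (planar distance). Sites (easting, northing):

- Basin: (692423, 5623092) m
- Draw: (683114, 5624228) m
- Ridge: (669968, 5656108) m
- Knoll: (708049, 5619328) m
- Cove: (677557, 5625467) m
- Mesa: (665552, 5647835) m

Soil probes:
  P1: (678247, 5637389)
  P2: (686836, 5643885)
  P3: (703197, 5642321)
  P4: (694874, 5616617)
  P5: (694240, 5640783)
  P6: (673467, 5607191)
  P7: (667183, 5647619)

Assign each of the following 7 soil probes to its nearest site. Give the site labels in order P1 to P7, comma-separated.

Cove, Draw, Basin, Basin, Basin, Cove, Mesa

P1 → Cove (d²=142610184.00)
P2 → Draw (d²=400250933.00)
P3 → Basin (d²=485833517.00)
P4 → Basin (d²=47933026.00)
P5 → Basin (d²=316272970.00)
P6 → Cove (d²=350740276.00)
P7 → Mesa (d²=2706817.00)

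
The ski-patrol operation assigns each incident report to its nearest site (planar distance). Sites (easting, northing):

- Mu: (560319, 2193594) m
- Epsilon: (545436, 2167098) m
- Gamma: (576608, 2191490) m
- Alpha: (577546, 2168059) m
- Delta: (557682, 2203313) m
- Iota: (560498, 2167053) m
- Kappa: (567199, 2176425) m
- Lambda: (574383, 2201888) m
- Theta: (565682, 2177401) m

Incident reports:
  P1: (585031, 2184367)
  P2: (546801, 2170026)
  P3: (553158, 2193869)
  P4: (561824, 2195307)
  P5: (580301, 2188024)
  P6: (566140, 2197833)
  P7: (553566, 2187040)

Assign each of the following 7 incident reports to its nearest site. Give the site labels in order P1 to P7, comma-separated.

Gamma, Epsilon, Mu, Mu, Gamma, Mu, Mu

P1 → Gamma (d²=121684058.00)
P2 → Epsilon (d²=10436409.00)
P3 → Mu (d²=51355546.00)
P4 → Mu (d²=5199394.00)
P5 → Gamma (d²=25651405.00)
P6 → Mu (d²=51853162.00)
P7 → Mu (d²=88557925.00)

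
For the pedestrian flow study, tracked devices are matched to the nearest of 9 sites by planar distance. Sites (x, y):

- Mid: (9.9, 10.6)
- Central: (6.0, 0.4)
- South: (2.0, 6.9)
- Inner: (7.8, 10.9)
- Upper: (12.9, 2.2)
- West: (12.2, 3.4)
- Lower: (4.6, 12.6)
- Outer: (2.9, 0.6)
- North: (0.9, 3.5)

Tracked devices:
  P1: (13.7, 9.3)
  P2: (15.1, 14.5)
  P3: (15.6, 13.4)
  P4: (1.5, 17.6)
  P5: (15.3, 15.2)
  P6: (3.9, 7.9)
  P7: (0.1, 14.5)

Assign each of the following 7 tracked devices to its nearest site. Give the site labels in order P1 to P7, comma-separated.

Mid, Mid, Mid, Lower, Mid, South, Lower

P1 → Mid (d²=16.13)
P2 → Mid (d²=42.25)
P3 → Mid (d²=40.33)
P4 → Lower (d²=34.61)
P5 → Mid (d²=50.32)
P6 → South (d²=4.61)
P7 → Lower (d²=23.86)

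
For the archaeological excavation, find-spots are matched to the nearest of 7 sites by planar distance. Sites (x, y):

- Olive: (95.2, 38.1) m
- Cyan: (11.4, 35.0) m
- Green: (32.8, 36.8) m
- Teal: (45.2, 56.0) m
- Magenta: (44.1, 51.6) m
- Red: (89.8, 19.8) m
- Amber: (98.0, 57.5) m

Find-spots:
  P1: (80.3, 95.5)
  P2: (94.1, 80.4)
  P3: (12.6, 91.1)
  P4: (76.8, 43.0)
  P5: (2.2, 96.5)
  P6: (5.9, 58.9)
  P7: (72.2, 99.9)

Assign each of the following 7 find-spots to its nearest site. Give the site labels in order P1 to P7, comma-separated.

Amber, Amber, Teal, Olive, Teal, Cyan, Amber

P1 → Amber (d²=1757.29)
P2 → Amber (d²=539.62)
P3 → Teal (d²=2294.77)
P4 → Olive (d²=362.57)
P5 → Teal (d²=3489.25)
P6 → Cyan (d²=601.46)
P7 → Amber (d²=2463.40)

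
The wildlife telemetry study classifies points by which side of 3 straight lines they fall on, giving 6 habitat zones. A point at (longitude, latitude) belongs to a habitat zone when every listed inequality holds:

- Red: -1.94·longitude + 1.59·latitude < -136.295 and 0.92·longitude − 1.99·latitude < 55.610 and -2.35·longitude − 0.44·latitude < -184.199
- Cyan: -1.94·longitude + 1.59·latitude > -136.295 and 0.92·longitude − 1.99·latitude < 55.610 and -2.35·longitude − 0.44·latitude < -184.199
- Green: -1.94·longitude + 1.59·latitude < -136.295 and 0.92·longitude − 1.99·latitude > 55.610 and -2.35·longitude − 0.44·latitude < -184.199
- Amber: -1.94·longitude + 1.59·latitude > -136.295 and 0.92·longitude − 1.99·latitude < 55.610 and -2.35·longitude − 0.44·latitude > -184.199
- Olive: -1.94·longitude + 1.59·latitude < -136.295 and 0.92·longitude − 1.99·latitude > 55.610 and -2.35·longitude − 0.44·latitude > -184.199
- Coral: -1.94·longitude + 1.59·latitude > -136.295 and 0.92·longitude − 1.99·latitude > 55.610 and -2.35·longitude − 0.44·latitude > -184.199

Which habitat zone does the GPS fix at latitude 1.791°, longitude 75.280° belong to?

Olive

-1.94·75.280 + 1.59·1.791 = -143.196, which is < -136.295
0.92·75.280 − 1.99·1.791 = 65.694, which is > 55.610
-2.35·75.280 − 0.44·1.791 = -177.696, which is > -184.199
This sign pattern matches Olive.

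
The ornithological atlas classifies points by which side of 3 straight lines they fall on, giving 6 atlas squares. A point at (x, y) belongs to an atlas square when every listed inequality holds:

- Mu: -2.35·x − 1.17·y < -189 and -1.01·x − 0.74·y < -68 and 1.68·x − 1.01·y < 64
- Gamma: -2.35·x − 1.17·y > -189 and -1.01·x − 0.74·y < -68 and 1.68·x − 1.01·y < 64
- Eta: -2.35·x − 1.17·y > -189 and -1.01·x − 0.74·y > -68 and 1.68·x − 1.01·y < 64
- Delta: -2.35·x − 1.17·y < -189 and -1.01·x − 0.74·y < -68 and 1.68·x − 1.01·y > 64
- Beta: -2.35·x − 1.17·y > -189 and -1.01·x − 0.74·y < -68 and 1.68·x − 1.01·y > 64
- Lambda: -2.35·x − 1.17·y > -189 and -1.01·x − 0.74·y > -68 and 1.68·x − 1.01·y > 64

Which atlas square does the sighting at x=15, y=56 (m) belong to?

Eta

-2.35·15 − 1.17·56 = -100.770, which is > -189
-1.01·15 − 0.74·56 = -56.590, which is > -68
1.68·15 − 1.01·56 = -31.360, which is < 64
This sign pattern matches Eta.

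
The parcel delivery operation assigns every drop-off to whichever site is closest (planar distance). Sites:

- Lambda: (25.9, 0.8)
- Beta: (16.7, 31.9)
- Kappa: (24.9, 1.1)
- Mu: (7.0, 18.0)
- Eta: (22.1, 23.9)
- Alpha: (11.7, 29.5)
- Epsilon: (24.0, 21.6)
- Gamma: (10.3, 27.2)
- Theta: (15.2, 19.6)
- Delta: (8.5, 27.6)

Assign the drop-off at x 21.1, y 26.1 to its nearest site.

Squared distances to each site:
Lambda: 663.130; Beta: 53.000; Kappa: 639.440; Mu: 264.420; Eta: 5.840; Alpha: 99.920; Epsilon: 28.660; Gamma: 117.850; Theta: 77.060; Delta: 161.010.
Minimum at Eta.

Eta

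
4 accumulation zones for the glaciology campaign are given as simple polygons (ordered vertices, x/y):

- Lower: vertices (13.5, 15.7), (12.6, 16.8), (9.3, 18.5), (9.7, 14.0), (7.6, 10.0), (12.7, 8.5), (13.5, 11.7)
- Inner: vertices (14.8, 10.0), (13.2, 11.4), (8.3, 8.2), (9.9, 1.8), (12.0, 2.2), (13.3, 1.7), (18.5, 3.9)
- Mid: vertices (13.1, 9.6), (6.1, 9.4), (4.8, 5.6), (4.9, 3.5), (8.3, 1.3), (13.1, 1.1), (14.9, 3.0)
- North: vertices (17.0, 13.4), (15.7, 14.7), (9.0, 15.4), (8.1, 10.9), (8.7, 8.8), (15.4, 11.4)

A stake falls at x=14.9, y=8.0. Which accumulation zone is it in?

Inner

Cast a ray rightward from (14.9, 8.0). For each polygon, the edges (by vertex number in listed order) whose endpoints lie on opposite sides of y = 8.0, where each meets that height, and whether that is right or left of the point:
Lower: no edge straddles that height → 0 crossings.
Inner: 3–4 at x≈8.35 (left), 7–1 at x≈16.01 (right) → 1 crossing.
Mid: 2–3 at x≈5.62 (left), 7–1 at x≈13.54 (left) → 0 crossings.
North: no edge straddles that height → 0 crossings.
Only Inner has an odd count, so the point is inside Inner.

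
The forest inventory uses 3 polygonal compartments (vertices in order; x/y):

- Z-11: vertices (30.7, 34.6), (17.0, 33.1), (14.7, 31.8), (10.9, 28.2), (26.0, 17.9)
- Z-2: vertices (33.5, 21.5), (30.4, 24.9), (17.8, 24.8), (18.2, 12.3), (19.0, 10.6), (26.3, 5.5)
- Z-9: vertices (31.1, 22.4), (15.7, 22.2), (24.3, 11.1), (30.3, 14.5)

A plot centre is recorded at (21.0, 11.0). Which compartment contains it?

Cast a ray rightward from (21.0, 11.0). For each polygon, the edges (by vertex number in listed order) whose endpoints lie on opposite sides of y = 11.0, where each meets that height, and whether that is right or left of the point:
Z-11: no edge straddles that height → 0 crossings.
Z-2: 4–5 at x≈18.81 (left), 6–1 at x≈28.77 (right) → 1 crossing.
Z-9: no edge straddles that height → 0 crossings.
Only Z-2 has an odd count, so the point is inside Z-2.

Z-2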